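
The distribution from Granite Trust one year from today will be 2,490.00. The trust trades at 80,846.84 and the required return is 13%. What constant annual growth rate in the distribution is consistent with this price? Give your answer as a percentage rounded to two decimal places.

9.92%

P = D₁/(r−g) ⇒ g = r − D₁/P = 0.13 − 2,490.00/80,846.84 = 0.099201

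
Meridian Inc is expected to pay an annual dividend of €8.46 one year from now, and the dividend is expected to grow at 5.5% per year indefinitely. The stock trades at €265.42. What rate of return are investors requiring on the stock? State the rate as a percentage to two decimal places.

P = D₁/(r − g) ⇒ r = D₁/P + g = €8.4600/€265.42 + 0.055 = 0.031874 + 0.055 = 0.086874

8.69%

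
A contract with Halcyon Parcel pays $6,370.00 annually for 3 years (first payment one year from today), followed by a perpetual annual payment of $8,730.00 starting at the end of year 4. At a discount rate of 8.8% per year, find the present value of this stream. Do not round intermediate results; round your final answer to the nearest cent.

$93209.33

PV of 3-year annuity: $6,370.00 × [1 − (1+0.088)^−3] / 0.088 = 16181.99493
Perpetuity value at year 3: $8,730.00 / 0.088 = 99204.54545
PV of perpetuity: 99204.54545 / (1+0.088)^3 = 77027.33733
Total PV = 16181.99493 + 77027.33733 = 93209.33226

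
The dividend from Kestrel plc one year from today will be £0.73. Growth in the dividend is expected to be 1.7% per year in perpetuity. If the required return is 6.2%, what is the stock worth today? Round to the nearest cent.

Growing perpetuity: P = D₁ / (r − g) = £0.7300 / (0.062 − 0.017) = £16.22

£16.22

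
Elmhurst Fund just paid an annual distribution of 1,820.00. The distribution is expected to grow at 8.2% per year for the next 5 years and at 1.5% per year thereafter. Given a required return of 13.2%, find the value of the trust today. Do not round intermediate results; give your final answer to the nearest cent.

20559.54

D_1 = 1969.24000
D_2 = 2130.71768
D_3 = 2305.43653
D_4 = 2494.48233
D_5 = 2699.02988
Terminal value at year 5: TV = D_5×(1+g_2)/(r−g_2) = 2739.51532/0.117 = 23414.66089
P_0 = D_1/(1+r)^1 + D_2/(1+r)^2 + D_3/(1+r)^3 + D_4/(1+r)^4 + D_5/(1+r)^5 + TV/(1+r)^5
    = 1739.61131 + 1662.77335 + 1589.32930 + 1519.12924 + 1452.02989 + 12596.66959 = 20559.54269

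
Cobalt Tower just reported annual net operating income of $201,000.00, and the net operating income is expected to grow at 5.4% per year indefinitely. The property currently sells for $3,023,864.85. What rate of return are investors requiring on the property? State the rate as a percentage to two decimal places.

12.41%

D₁ = $201,000.00 × 1.054 = $211,854.0000
P = D₁/(r − g) ⇒ r = D₁/P + g = $211,854.0000/$3,023,864.85 + 0.054 = 0.070061 + 0.054 = 0.124061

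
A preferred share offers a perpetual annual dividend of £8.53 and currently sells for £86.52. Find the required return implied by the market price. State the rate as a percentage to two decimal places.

9.86%

P = C/r ⇒ r = C/P = £8.53/£86.52 = 0.098590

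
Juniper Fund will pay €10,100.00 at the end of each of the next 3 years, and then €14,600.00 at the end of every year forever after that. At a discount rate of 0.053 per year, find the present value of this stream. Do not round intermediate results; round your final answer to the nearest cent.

€263285.65

PV of 3-year annuity: €10,100.00 × [1 − (1+0.053)^−3] / 0.053 = 27350.91700
Perpetuity value at year 3: €14,600.00 / 0.053 = 275471.69811
PV of perpetuity: 275471.69811 / (1+0.053)^3 = 235934.72899
Total PV = 27350.91700 + 235934.72899 = 263285.64599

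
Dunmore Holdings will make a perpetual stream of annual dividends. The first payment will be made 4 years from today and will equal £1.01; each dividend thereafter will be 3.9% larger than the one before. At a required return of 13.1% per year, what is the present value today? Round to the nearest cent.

£7.59

Value at end of year 3: C₁ / (r − g) = £1.01 / (0.131 − 0.039) = £10.9783
Discount to today: PV = £10.9783 / (1 + 0.131)^3 = £10.9783 / 1.446731 = £7.59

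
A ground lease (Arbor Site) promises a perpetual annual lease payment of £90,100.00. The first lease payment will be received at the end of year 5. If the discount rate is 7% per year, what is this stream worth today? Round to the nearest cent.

Value at end of year 4: C / r = £90,100.00 / 0.07 = £1,287,142.8571
Discount to today: PV = £1,287,142.8571 / (1 + 0.07)^4 = £1,287,142.8571 / 1.310796 = £981,955.12

£981955.12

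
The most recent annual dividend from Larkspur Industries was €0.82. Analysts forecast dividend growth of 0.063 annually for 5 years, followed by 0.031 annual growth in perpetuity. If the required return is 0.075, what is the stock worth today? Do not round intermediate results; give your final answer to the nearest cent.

€22.13

D_1 = 0.87166
D_2 = 0.92657
D_3 = 0.98495
D_4 = 1.04700
D_5 = 1.11296
Terminal value at year 5: TV = D_5×(1+g_2)/(r−g_2) = 1.14746/0.044 = 26.07871
P_0 = D_1/(1+r)^1 + D_2/(1+r)^2 + D_3/(1+r)^3 + D_4/(1+r)^4 + D_5/(1+r)^5 + TV/(1+r)^5
    = 0.81085 + 0.80180 + 0.79284 + 0.78399 + 0.77524 + 18.16535 = 22.13008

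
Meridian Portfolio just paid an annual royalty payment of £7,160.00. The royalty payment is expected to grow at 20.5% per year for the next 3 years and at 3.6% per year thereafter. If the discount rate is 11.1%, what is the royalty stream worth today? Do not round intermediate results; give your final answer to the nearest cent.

£151515.75

D_1 = 8627.80000
D_2 = 10396.49900
D_3 = 12527.78130
Terminal value at year 3: TV = D_3×(1+g_2)/(r−g_2) = 12978.78142/0.075 = 173050.41895
P_0 = D_1/(1+r)^1 + D_2/(1+r)^2 + D_3/(1+r)^3 + TV/(1+r)^3
    = 7765.79658 + 8422.84868 + 9135.49294 + 126191.60912 = 151515.74731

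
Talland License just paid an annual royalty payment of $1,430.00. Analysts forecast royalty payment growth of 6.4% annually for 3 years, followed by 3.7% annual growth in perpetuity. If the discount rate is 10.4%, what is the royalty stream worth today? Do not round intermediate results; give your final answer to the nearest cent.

$23799.91

D_1 = 1521.52000
D_2 = 1618.89728
D_3 = 1722.50671
Terminal value at year 3: TV = D_3×(1+g_2)/(r−g_2) = 1786.23945/0.067 = 26660.29036
P_0 = D_1/(1+r)^1 + D_2/(1+r)^2 + D_3/(1+r)^3 + TV/(1+r)^3
    = 1378.18841 + 1328.25404 + 1280.12890 + 19813.33830 = 23799.90964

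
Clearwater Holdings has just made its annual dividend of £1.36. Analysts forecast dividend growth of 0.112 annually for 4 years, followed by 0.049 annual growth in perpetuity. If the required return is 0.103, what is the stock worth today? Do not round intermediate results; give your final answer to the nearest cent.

£32.84

D_1 = 1.51232
D_2 = 1.68170
D_3 = 1.87005
D_4 = 2.07950
Terminal value at year 4: TV = D_4×(1+g_2)/(r−g_2) = 2.18139/0.054 = 40.39613
P_0 = D_1/(1+r)^1 + D_2/(1+r)^2 + D_3/(1+r)^3 + D_4/(1+r)^4 + TV/(1+r)^4
    = 1.37110 + 1.38228 + 1.39356 + 1.40493 + 27.29215 = 32.84403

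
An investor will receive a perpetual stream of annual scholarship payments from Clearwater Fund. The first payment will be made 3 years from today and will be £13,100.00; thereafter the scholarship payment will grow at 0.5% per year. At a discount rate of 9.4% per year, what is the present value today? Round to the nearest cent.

Value at end of year 2: C₁ / (r − g) = £13,100.00 / (0.094 − 0.005) = £147,191.0112
Discount to today: PV = £147,191.0112 / (1 + 0.094)^2 = £147,191.0112 / 1.196836 = £122,983.44

£122983.44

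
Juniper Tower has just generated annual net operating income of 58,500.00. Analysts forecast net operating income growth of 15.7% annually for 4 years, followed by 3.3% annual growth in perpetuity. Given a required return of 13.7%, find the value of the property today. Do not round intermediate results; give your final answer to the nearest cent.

D_1 = 67684.50000
D_2 = 78310.96650
D_3 = 90605.78824
D_4 = 104830.89699
Terminal value at year 4: TV = D_4×(1+g_2)/(r−g_2) = 108290.31660/0.104 = 1041253.04418
P_0 = D_1/(1+r)^1 + D_2/(1+r)^2 + D_3/(1+r)^3 + D_4/(1+r)^4 + TV/(1+r)^4
    = 59529.02375 + 60576.14817 + 61641.69168 + 62725.97825 + 623037.84167 = 867510.68352

867510.68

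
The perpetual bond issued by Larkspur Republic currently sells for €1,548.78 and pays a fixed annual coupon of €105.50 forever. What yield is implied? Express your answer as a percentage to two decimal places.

P = C/r ⇒ r = C/P = €105.50/€1,548.78 = 0.068118

6.81%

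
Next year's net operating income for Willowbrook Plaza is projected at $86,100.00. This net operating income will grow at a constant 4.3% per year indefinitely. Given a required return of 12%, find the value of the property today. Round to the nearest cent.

$1118181.82

Growing perpetuity: P = D₁ / (r − g) = $86,100.0000 / (0.12 − 0.043) = $1,118,181.82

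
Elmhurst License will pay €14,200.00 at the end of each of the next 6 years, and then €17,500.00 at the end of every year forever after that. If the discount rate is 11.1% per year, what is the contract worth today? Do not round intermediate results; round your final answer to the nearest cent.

PV of 6-year annuity: €14,200.00 × [1 − (1+0.111)^−6] / 0.111 = 59900.97601
Perpetuity value at year 6: €17,500.00 / 0.111 = 157657.65766
PV of perpetuity: 157657.65766 / (1+0.111)^6 = 83836.03229
Total PV = 59900.97601 + 83836.03229 = 143737.00830

€143737.01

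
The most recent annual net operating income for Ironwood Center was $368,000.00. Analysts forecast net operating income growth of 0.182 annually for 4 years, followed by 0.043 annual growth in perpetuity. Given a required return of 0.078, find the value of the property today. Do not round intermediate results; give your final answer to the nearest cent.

D_1 = 434976.00000
D_2 = 514141.63200
D_3 = 607715.40902
D_4 = 718319.61347
Terminal value at year 4: TV = D_4×(1+g_2)/(r−g_2) = 749207.35685/0.035 = 21405924.48130
P_0 = D_1/(1+r)^1 + D_2/(1+r)^2 + D_3/(1+r)^3 + D_4/(1+r)^4 + TV/(1+r)^4
    = 403502.78293 + 442430.69520 + 485114.17600 + 531915.54363 + 15851083.20007 = 17714046.39782

$17714046.40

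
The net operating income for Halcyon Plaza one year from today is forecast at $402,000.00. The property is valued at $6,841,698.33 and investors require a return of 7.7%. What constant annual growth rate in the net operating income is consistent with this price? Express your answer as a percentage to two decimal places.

P = D₁/(r−g) ⇒ g = r − D₁/P = 0.077 − $402,000.00/$6,841,698.33 = 0.018243

1.82%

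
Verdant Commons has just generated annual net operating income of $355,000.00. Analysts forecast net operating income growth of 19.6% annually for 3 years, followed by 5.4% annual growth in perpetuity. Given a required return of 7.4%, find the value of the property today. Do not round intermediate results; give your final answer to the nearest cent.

D_1 = 424580.00000
D_2 = 507797.68000
D_3 = 607326.02528
Terminal value at year 3: TV = D_3×(1+g_2)/(r−g_2) = 640121.63065/0.02 = 32006081.53226
P_0 = D_1/(1+r)^1 + D_2/(1+r)^2 + D_3/(1+r)^3 + TV/(1+r)^3
    = 395325.88454 + 440232.54927 + 490240.34351 + 25835666.10275 = 27161464.88007

$27161464.88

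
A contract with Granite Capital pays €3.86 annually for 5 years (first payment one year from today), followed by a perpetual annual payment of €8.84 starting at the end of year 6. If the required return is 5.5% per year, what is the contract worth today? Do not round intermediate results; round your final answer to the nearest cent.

PV of 5-year annuity: €3.86 × [1 − (1+0.055)^−5] / 0.055 = 16.48330
Perpetuity value at year 5: €8.84 / 0.055 = 160.72727
PV of perpetuity: 160.72727 / (1+0.055)^5 = 122.97796
Total PV = 16.48330 + 122.97796 = 139.46126

€139.46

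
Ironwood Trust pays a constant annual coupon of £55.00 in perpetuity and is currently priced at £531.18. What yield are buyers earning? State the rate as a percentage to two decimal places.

10.35%

P = C/r ⇒ r = C/P = £55.00/£531.18 = 0.103543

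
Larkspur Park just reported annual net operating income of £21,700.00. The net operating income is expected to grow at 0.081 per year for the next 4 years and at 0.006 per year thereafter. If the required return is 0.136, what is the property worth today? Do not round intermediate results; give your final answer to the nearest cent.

D_1 = 23457.70000
D_2 = 25357.77370
D_3 = 27411.75337
D_4 = 29632.10539
Terminal value at year 4: TV = D_4×(1+g_2)/(r−g_2) = 29809.89803/0.13 = 229306.90788
P_0 = D_1/(1+r)^1 + D_2/(1+r)^2 + D_3/(1+r)^3 + D_4/(1+r)^4 + TV/(1+r)^4
    = 20649.38380 + 19649.63371 + 18698.28700 + 17793.00022 + 137690.44787 = 214480.75260

£214480.75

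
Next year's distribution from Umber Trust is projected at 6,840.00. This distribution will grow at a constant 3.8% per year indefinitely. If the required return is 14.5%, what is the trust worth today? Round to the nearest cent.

63925.23

Growing perpetuity: P = D₁ / (r − g) = 6,840.0000 / (0.145 − 0.038) = 63,925.23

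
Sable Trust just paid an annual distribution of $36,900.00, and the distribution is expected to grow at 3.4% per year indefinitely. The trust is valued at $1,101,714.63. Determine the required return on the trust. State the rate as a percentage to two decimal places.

D₁ = $36,900.00 × 1.034 = $38,154.6000
P = D₁/(r − g) ⇒ r = D₁/P + g = $38,154.6000/$1,101,714.63 + 0.034 = 0.034632 + 0.034 = 0.068632

6.86%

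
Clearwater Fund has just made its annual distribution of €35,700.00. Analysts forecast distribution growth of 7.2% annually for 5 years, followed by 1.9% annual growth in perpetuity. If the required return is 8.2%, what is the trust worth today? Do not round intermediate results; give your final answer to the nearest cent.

€724849.81

D_1 = 38270.40000
D_2 = 41025.86880
D_3 = 43979.73135
D_4 = 47146.27201
D_5 = 50540.80360
Terminal value at year 5: TV = D_5×(1+g_2)/(r−g_2) = 51501.07886/0.063 = 817477.44229
P_0 = D_1/(1+r)^1 + D_2/(1+r)^2 + D_3/(1+r)^3 + D_4/(1+r)^4 + D_5/(1+r)^5 + TV/(1+r)^5
    = 35370.05545 + 35043.16030 + 34719.28636 + 34398.40571 + 34080.49069 + 551238.41283 = 724849.81134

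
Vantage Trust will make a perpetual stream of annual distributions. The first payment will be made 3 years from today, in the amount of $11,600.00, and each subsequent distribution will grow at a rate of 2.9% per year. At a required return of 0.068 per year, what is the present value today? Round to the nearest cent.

Value at end of year 2: C₁ / (r − g) = $11,600.00 / (0.068 − 0.029) = $297,435.8974
Discount to today: PV = $297,435.8974 / (1 + 0.068)^2 = $297,435.8974 / 1.140624 = $260,765.95

$260765.95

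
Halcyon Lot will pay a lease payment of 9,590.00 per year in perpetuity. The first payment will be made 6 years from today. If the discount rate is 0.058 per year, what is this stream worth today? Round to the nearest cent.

Value at end of year 5: C / r = 9,590.00 / 0.058 = 165,344.8276
Discount to today: PV = 165,344.8276 / (1 + 0.058)^5 = 165,344.8276 / 1.325648 = 124,727.52

124727.52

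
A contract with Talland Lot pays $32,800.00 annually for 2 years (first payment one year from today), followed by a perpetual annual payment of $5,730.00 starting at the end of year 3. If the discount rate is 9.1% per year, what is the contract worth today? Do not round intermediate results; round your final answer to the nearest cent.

$110521.66

PV of 2-year annuity: $32,800.00 × [1 − (1+0.091)^−2] / 0.091 = 57620.67949
Perpetuity value at year 2: $5,730.00 / 0.091 = 62967.03297
PV of perpetuity: 62967.03297 / (1+0.091)^2 = 52900.98134
Total PV = 57620.67949 + 52900.98134 = 110521.66082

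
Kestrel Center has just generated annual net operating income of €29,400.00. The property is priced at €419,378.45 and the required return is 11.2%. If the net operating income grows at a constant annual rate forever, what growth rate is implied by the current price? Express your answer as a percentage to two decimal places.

P = D₀(1+g)/(r−g) ⇒ P(r−g) = D₀(1+g) ⇒ g(P+D₀) = P·r − D₀
g = (P·r − D₀)/(P + D₀) = (€419,378.45×0.112 − €29,400.00) / (€419,378.45 + €29,400.00) = 0.039152

3.92%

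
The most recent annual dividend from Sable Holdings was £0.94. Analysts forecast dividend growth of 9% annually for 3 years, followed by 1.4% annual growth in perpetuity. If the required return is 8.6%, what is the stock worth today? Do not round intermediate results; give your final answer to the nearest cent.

D_1 = 1.02460
D_2 = 1.11681
D_3 = 1.21733
Terminal value at year 3: TV = D_3×(1+g_2)/(r−g_2) = 1.23437/0.072 = 17.14403
P_0 = D_1/(1+r)^1 + D_2/(1+r)^2 + D_3/(1+r)^3 + TV/(1+r)^3
    = 0.94346 + 0.94694 + 0.95043 + 13.38515 = 16.22598

£16.23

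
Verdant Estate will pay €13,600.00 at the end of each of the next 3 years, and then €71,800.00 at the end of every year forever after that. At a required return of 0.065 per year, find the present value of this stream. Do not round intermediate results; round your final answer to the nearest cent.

PV of 3-year annuity: €13,600.00 × [1 − (1+0.065)^−3] / 0.065 = 36019.26695
Perpetuity value at year 3: €71,800.00 / 0.065 = 1104615.38462
PV of perpetuity: 1104615.38462 / (1+0.065)^3 = 914454.84295
Total PV = 36019.26695 + 914454.84295 = 950474.10989

€950474.11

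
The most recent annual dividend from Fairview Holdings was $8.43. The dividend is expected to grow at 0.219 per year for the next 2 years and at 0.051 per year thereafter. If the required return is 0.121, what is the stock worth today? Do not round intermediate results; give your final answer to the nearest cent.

D_1 = 10.27617
D_2 = 12.52665
Terminal value at year 2: TV = D_2×(1+g_2)/(r−g_2) = 13.16551/0.07 = 188.07872
P_0 = D_1/(1+r)^1 + D_2/(1+r)^2 + TV/(1+r)^2
    = 9.16697 + 9.96836 + 149.66782 = 168.80315

$168.80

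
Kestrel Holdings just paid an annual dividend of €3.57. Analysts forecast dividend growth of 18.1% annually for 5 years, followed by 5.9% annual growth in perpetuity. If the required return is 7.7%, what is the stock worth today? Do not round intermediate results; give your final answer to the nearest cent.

€356.75

D_1 = 4.21617
D_2 = 4.97930
D_3 = 5.88055
D_4 = 6.94493
D_5 = 8.20196
Terminal value at year 5: TV = D_5×(1+g_2)/(r−g_2) = 8.68588/0.018 = 482.54871
P_0 = D_1/(1+r)^1 + D_2/(1+r)^2 + D_3/(1+r)^3 + D_4/(1+r)^4 + D_5/(1+r)^5 + TV/(1+r)^5
    = 3.91474 + 4.29276 + 4.70729 + 5.16185 + 5.66030 + 333.01412 = 356.75104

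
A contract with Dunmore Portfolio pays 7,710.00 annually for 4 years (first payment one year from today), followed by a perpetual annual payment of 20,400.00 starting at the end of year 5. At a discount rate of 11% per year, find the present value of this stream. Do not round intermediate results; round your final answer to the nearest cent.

146084.51

PV of 4-year annuity: 7,710.00 × [1 − (1+0.11)^−4] / 0.11 = 23919.85627
Perpetuity value at year 4: 20,400.00 / 0.11 = 185454.54545
PV of perpetuity: 185454.54545 / (1+0.11)^4 = 122164.65339
Total PV = 23919.85627 + 122164.65339 = 146084.50965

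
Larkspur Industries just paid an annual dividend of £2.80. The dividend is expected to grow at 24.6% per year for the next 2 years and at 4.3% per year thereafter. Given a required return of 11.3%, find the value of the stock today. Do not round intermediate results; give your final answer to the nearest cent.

£58.93

D_1 = 3.48880
D_2 = 4.34704
Terminal value at year 2: TV = D_2×(1+g_2)/(r−g_2) = 4.53397/0.07 = 64.77097
P_0 = D_1/(1+r)^1 + D_2/(1+r)^2 + TV/(1+r)^2
    = 3.13459 + 3.50916 + 52.28656 = 58.93031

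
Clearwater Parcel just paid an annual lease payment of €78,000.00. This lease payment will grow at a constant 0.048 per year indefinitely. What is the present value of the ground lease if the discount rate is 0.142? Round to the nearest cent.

€869617.02

D₁ = D₀ × (1 + g) = €78,000.00 × 1.048 = €81,744.0000
Growing perpetuity: P = D₁ / (r − g) = €81,744.0000 / (0.142 − 0.048) = €869,617.02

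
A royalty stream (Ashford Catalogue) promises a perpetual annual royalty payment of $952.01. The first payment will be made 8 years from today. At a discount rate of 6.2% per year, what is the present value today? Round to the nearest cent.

Value at end of year 7: C / r = $952.01 / 0.062 = $15,355.0000
Discount to today: PV = $15,355.0000 / (1 + 0.062)^7 = $15,355.0000 / 1.523602 = $10,078.09

$10078.09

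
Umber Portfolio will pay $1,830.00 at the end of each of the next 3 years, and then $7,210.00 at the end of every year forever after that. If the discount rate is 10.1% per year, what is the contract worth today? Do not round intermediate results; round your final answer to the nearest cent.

PV of 3-year annuity: $1,830.00 × [1 − (1+0.101)^−3] / 0.101 = 4542.93912
Perpetuity value at year 3: $7,210.00 / 0.101 = 71386.13861
PV of perpetuity: 71386.13861 / (1+0.101)^3 = 53487.45499
Total PV = 4542.93912 + 53487.45499 = 58030.39411

$58030.39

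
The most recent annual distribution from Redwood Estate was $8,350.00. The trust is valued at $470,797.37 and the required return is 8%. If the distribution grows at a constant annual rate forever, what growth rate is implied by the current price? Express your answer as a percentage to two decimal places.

P = D₀(1+g)/(r−g) ⇒ P(r−g) = D₀(1+g) ⇒ g(P+D₀) = P·r − D₀
g = (P·r − D₀)/(P + D₀) = ($470,797.37×0.08 − $8,350.00) / ($470,797.37 + $8,350.00) = 0.061179

6.12%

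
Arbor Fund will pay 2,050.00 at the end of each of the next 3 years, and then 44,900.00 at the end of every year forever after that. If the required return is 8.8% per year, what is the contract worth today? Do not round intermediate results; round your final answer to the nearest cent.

PV of 3-year annuity: 2,050.00 × [1 − (1+0.088)^−3] / 0.088 = 5207.70638
Perpetuity value at year 3: 44,900.00 / 0.088 = 510227.27273
PV of perpetuity: 510227.27273 / (1+0.088)^3 = 396165.80137
Total PV = 5207.70638 + 396165.80137 = 401373.50774

401373.51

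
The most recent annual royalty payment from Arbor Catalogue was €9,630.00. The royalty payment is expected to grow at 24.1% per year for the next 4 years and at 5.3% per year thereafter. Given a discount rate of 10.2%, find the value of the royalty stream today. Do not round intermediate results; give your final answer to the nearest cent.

D_1 = 11950.83000
D_2 = 14830.98003
D_3 = 18405.24622
D_4 = 22840.91056
Terminal value at year 4: TV = D_4×(1+g_2)/(r−g_2) = 24051.47882/0.049 = 490846.50643
P_0 = D_1/(1+r)^1 + D_2/(1+r)^2 + D_3/(1+r)^3 + D_4/(1+r)^4 + TV/(1+r)^4
    = 10844.67332 + 12212.55861 + 13752.98116 + 15487.70383 + 332827.59454 = 385125.51147

€385125.51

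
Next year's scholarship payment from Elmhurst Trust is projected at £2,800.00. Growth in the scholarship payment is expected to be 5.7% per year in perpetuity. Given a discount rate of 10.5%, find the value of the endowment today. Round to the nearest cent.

£58333.33

Growing perpetuity: P = D₁ / (r − g) = £2,800.0000 / (0.105 − 0.057) = £58,333.33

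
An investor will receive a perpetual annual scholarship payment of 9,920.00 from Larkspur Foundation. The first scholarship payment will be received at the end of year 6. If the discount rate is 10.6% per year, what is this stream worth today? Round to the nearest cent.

Value at end of year 5: C / r = 9,920.00 / 0.106 = 93,584.9057
Discount to today: PV = 93,584.9057 / (1 + 0.106)^5 = 93,584.9057 / 1.654915 = 56,549.68

56549.68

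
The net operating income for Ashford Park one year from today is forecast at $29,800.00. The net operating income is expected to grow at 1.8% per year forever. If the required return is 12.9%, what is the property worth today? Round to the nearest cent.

Growing perpetuity: P = D₁ / (r − g) = $29,800.0000 / (0.129 − 0.018) = $268,468.47

$268468.47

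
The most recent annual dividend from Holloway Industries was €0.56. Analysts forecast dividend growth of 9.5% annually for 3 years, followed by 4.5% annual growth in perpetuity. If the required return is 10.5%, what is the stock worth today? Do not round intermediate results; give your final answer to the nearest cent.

€11.14

D_1 = 0.61320
D_2 = 0.67145
D_3 = 0.73524
Terminal value at year 3: TV = D_3×(1+g_2)/(r−g_2) = 0.76833/0.06 = 12.80547
P_0 = D_1/(1+r)^1 + D_2/(1+r)^2 + D_3/(1+r)^3 + TV/(1+r)^3
    = 0.55493 + 0.54991 + 0.54493 + 9.49093 = 11.14070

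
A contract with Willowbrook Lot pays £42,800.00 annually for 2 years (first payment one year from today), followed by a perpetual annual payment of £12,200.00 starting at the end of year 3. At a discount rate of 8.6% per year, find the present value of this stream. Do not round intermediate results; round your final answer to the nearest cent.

£195982.74

PV of 2-year annuity: £42,800.00 × [1 − (1+0.086)^−2] / 0.086 = 75700.44328
Perpetuity value at year 2: £12,200.00 / 0.086 = 141860.46512
PV of perpetuity: 141860.46512 / (1+0.086)^2 = 120282.30138
Total PV = 75700.44328 + 120282.30138 = 195982.74466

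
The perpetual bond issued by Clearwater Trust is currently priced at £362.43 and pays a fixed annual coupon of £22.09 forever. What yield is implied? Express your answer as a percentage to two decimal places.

6.09%

P = C/r ⇒ r = C/P = £22.09/£362.43 = 0.060950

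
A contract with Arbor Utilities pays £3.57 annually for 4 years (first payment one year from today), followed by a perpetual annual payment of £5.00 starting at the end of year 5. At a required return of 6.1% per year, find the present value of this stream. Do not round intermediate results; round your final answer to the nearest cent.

£77.02

PV of 4-year annuity: £3.57 × [1 − (1+0.061)^−4] / 0.061 = 12.34215
Perpetuity value at year 4: £5.00 / 0.061 = 81.96721
PV of perpetuity: 81.96721 / (1+0.061)^4 = 64.68128
Total PV = 12.34215 + 64.68128 = 77.02344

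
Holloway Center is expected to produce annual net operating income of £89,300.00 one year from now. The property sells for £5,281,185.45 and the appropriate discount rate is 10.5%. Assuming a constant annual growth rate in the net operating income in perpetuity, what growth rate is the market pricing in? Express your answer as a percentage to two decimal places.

P = D₁/(r−g) ⇒ g = r − D₁/P = 0.105 − £89,300.00/£5,281,185.45 = 0.088091

8.81%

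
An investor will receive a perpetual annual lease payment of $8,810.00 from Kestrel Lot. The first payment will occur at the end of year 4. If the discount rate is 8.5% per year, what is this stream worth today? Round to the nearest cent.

$81146.12

Value at end of year 3: C / r = $8,810.00 / 0.085 = $103,647.0588
Discount to today: PV = $103,647.0588 / (1 + 0.085)^3 = $103,647.0588 / 1.277289 = $81,146.12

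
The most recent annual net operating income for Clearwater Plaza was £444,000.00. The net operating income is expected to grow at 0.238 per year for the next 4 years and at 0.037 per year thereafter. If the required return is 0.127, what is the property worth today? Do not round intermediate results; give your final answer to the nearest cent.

£9707675.93

D_1 = 549672.00000
D_2 = 680493.93600
D_3 = 842451.49277
D_4 = 1042954.94805
Terminal value at year 4: TV = D_4×(1+g_2)/(r−g_2) = 1081544.28112/0.09 = 12017158.67916
P_0 = D_1/(1+r)^1 + D_2/(1+r)^2 + D_3/(1+r)^3 + D_4/(1+r)^4 + TV/(1+r)^4
    = 487730.25732 + 535767.57636 + 588536.16641 + 646502.01776 + 7449139.91569 = 9707675.93353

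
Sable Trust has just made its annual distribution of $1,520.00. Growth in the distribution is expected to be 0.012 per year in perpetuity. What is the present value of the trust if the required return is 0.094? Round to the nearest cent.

D₁ = D₀ × (1 + g) = $1,520.00 × 1.012 = $1,538.2400
Growing perpetuity: P = D₁ / (r − g) = $1,538.2400 / (0.094 − 0.012) = $18,759.02

$18759.02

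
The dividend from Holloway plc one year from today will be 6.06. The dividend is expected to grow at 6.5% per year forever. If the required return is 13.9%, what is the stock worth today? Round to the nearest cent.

Growing perpetuity: P = D₁ / (r − g) = 6.0600 / (0.139 − 0.065) = 81.89

81.89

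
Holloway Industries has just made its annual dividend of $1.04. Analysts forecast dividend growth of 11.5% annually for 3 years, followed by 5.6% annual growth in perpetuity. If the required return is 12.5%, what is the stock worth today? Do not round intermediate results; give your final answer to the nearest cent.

$18.56

D_1 = 1.15960
D_2 = 1.29295
D_3 = 1.44164
Terminal value at year 3: TV = D_3×(1+g_2)/(r−g_2) = 1.52238/0.069 = 22.06342
P_0 = D_1/(1+r)^1 + D_2/(1+r)^2 + D_3/(1+r)^3 + TV/(1+r)^3
    = 1.03076 + 1.02159 + 1.01251 + 15.49584 = 18.56070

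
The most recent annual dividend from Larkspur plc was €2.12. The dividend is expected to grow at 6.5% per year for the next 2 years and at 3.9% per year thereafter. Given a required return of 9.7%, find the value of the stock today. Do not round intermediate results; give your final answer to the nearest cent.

D_1 = 2.25780
D_2 = 2.40456
Terminal value at year 2: TV = D_2×(1+g_2)/(r−g_2) = 2.49833/0.058 = 43.07474
P_0 = D_1/(1+r)^1 + D_2/(1+r)^2 + TV/(1+r)^2
    = 2.05816 + 1.99812 + 35.79393 = 39.85021

€39.85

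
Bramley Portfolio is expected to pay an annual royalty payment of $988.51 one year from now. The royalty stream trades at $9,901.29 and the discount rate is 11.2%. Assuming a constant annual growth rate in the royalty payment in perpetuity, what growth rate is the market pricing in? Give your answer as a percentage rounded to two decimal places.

1.22%

P = D₁/(r−g) ⇒ g = r − D₁/P = 0.112 − $988.51/$9,901.29 = 0.012164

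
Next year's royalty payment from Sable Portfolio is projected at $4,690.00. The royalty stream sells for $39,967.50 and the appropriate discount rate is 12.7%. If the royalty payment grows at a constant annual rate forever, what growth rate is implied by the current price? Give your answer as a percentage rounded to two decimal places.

P = D₁/(r−g) ⇒ g = r − D₁/P = 0.127 − $4,690.00/$39,967.50 = 0.009655

0.97%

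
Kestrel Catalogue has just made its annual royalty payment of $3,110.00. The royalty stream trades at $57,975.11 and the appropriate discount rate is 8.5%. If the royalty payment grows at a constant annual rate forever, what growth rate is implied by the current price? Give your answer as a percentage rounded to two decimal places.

2.98%

P = D₀(1+g)/(r−g) ⇒ P(r−g) = D₀(1+g) ⇒ g(P+D₀) = P·r − D₀
g = (P·r − D₀)/(P + D₀) = ($57,975.11×0.085 − $3,110.00) / ($57,975.11 + $3,110.00) = 0.029760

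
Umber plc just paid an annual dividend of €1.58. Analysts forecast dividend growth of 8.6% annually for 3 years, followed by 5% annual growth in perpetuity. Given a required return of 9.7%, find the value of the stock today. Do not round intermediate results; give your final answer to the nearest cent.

D_1 = 1.71588
D_2 = 1.86345
D_3 = 2.02370
Terminal value at year 3: TV = D_3×(1+g_2)/(r−g_2) = 2.12489/0.047 = 45.21036
P_0 = D_1/(1+r)^1 + D_2/(1+r)^2 + D_3/(1+r)^3 + TV/(1+r)^3
    = 1.56416 + 1.54847 + 1.53295 + 34.24665 = 38.89223

€38.89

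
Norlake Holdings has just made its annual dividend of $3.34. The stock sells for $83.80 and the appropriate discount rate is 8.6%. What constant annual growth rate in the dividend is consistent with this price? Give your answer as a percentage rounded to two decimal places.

P = D₀(1+g)/(r−g) ⇒ P(r−g) = D₀(1+g) ⇒ g(P+D₀) = P·r − D₀
g = (P·r − D₀)/(P + D₀) = ($83.80×0.086 − $3.34) / ($83.80 + $3.34) = 0.044375

4.44%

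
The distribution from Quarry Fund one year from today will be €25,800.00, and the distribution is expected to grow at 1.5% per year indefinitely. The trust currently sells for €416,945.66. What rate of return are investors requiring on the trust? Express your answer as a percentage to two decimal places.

7.69%

P = D₁/(r − g) ⇒ r = D₁/P + g = €25,800.0000/€416,945.66 + 0.015 = 0.061879 + 0.015 = 0.076879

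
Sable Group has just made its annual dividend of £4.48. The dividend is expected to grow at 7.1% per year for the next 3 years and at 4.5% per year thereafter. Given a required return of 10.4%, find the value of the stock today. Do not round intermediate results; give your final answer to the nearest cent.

D_1 = 4.79808
D_2 = 5.13874
D_3 = 5.50359
Terminal value at year 3: TV = D_3×(1+g_2)/(r−g_2) = 5.75126/0.059 = 97.47892
P_0 = D_1/(1+r)^1 + D_2/(1+r)^2 + D_3/(1+r)^3 + TV/(1+r)^3
    = 4.34609 + 4.21618 + 4.09015 + 72.44418 = 85.09659

£85.10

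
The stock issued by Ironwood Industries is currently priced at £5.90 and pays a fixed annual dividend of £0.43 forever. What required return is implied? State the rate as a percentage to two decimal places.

P = C/r ⇒ r = C/P = £0.43/£5.90 = 0.072881

7.29%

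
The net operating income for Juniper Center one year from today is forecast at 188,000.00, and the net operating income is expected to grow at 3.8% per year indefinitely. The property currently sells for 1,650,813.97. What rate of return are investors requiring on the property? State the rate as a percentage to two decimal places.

P = D₁/(r − g) ⇒ r = D₁/P + g = 188,000.0000/1,650,813.97 + 0.038 = 0.113883 + 0.038 = 0.151883

15.19%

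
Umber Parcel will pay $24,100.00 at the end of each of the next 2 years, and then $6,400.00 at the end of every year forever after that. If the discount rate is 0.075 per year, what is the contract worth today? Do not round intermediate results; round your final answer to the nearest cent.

PV of 2-year annuity: $24,100.00 × [1 − (1+0.075)^−2] / 0.075 = 43273.12061
Perpetuity value at year 2: $6,400.00 / 0.075 = 85333.33333
PV of perpetuity: 85333.33333 / (1+0.075)^2 = 73841.71624
Total PV = 43273.12061 + 73841.71624 = 117114.83685

$117114.84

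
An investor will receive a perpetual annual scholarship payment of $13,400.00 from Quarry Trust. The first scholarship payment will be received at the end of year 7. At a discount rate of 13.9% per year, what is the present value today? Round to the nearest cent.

$44151.72

Value at end of year 6: C / r = $13,400.00 / 0.139 = $96,402.8777
Discount to today: PV = $96,402.8777 / (1 + 0.139)^6 = $96,402.8777 / 2.183445 = $44,151.72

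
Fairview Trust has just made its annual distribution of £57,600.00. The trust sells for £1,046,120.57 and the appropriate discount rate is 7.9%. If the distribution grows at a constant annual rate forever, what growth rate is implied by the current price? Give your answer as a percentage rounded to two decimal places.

2.27%

P = D₀(1+g)/(r−g) ⇒ P(r−g) = D₀(1+g) ⇒ g(P+D₀) = P·r − D₀
g = (P·r − D₀)/(P + D₀) = (£1,046,120.57×0.079 − £57,600.00) / (£1,046,120.57 + £57,600.00) = 0.022690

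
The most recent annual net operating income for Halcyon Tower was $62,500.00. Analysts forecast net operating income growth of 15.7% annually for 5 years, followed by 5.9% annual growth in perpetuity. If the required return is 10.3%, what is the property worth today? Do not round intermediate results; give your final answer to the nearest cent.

D_1 = 72312.50000
D_2 = 83665.56250
D_3 = 96801.05581
D_4 = 111998.82158
D_5 = 129582.63656
Terminal value at year 5: TV = D_5×(1+g_2)/(r−g_2) = 137228.01212/0.044 = 3118818.45726
P_0 = D_1/(1+r)^1 + D_2/(1+r)^2 + D_3/(1+r)^3 + D_4/(1+r)^4 + D_5/(1+r)^5 + TV/(1+r)^5
    = 65559.83681 + 68769.47524 + 72136.24918 + 75667.85159 + 79372.35203 + 1910348.20007 = 2271853.96493

$2271853.96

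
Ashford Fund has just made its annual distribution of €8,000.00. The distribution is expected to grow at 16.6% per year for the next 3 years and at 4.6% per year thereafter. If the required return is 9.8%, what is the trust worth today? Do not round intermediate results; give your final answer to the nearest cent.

€219808.51

D_1 = 9328.00000
D_2 = 10876.44800
D_3 = 12681.93837
Terminal value at year 3: TV = D_3×(1+g_2)/(r−g_2) = 13265.30753/0.052 = 255102.06794
P_0 = D_1/(1+r)^1 + D_2/(1+r)^2 + D_3/(1+r)^3 + TV/(1+r)^3
    = 8495.44627 + 9021.57591 + 9580.28917 + 192711.20136 = 219808.51271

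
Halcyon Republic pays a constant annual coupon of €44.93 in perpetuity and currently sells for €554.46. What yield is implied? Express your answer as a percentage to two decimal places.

P = C/r ⇒ r = C/P = €44.93/€554.46 = 0.081034

8.10%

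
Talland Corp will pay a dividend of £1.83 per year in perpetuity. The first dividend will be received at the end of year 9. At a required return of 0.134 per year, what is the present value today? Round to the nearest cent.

Value at end of year 8: C / r = £1.83 / 0.134 = £13.6567
Discount to today: PV = £13.6567 / (1 + 0.134)^8 = £13.6567 / 2.734667 = £4.99

£4.99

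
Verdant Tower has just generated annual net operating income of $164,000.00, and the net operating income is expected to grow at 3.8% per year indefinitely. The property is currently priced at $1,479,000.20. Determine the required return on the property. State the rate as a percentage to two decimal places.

15.31%

D₁ = $164,000.00 × 1.038 = $170,232.0000
P = D₁/(r − g) ⇒ r = D₁/P + g = $170,232.0000/$1,479,000.20 + 0.038 = 0.115099 + 0.038 = 0.153099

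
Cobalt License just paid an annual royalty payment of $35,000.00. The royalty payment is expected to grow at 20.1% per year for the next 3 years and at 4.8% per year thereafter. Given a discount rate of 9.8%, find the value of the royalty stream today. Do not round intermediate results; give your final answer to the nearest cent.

$1085982.62

D_1 = 42035.00000
D_2 = 50484.03500
D_3 = 60631.32603
Terminal value at year 3: TV = D_3×(1+g_2)/(r−g_2) = 63541.62968/0.05 = 1270832.59369
P_0 = D_1/(1+r)^1 + D_2/(1+r)^2 + D_3/(1+r)^3 + TV/(1+r)^3
    = 38283.24226 + 41874.47537 + 45802.59100 + 960022.30731 = 1085982.61593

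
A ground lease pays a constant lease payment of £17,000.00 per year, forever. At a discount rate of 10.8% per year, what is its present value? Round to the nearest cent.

Level perpetuity: PV = C / r = £17,000.00 / 0.108 = £157,407.41

£157407.41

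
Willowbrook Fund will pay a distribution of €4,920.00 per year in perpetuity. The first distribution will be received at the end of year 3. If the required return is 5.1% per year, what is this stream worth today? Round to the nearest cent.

€87335.24

Value at end of year 2: C / r = €4,920.00 / 0.051 = €96,470.5882
Discount to today: PV = €96,470.5882 / (1 + 0.051)^2 = €96,470.5882 / 1.104601 = €87,335.24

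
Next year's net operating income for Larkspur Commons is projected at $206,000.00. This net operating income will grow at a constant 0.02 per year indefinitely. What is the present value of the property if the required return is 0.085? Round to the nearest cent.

$3169230.77

Growing perpetuity: P = D₁ / (r − g) = $206,000.0000 / (0.085 − 0.02) = $3,169,230.77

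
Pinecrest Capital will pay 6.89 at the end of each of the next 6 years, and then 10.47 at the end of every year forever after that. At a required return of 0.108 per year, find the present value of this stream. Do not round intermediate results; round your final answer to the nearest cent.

PV of 6-year annuity: 6.89 × [1 − (1+0.108)^−6] / 0.108 = 29.31712
Perpetuity value at year 6: 10.47 / 0.108 = 96.94444
PV of perpetuity: 96.94444 / (1+0.108)^6 = 52.39434
Total PV = 29.31712 + 52.39434 = 81.71146

81.71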